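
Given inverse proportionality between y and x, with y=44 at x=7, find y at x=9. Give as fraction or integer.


Inverse proportion: y = k/x
Find k: k = 7 * 44 = 308
Compute y at x=9: y = 308/9
y = 308/9

308/9


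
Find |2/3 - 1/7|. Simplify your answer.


Simplify: 2/3 = 2/3 and 1/7 = 1/7
Find common denominator: LCD = 21
Convert: 14/21 and 3/21
Difference = |14 - 3|/21 = 11/21
Simplified = 11/21

11/21


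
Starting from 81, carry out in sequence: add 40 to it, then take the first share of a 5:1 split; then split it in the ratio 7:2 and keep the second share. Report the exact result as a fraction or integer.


Start with 81.
Step 1: Add 40: 81+40=121; split 5:1 first = 121*5/6 = 605/6
Step 2: Split 7:2, second share = 605/6 * 2/9 = 605/27
Final result = 605/27

605/27


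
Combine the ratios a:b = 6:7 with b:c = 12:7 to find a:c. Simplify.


Given a:b = 6:7 and b:c = 12:7
Make b consistent. Multiply first ratio by 12: a:b = 72:84
Multiply second ratio by 7: b:c = 84:49
Now b = 84 in both, so a:b:c = 72:84:49
Therefore a:c = 72:49
Simplify by GCD: a:c = 72:49

72:49


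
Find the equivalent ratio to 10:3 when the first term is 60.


Original ratio: 10:3
First term target: 60
Scale factor = 60 / 10 = 6
Multiply second term: 3 * 6 = 18
Equivalent ratio = 60:18

60:18


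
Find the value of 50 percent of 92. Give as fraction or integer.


Compute 50% of 92
Convert percentage: 50% = 50/100
Multiply: 92 * 50/100
= 4600/100
= 46

46


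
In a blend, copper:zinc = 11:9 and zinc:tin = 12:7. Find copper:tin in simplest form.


Given a:b = 11:9 and b:c = 12:7
Make b consistent. Multiply first ratio by 12: a:b = 132:108
Multiply second ratio by 9: b:c = 108:63
Now b = 108 in both, so a:b:c = 132:108:63
Therefore a:c = 132:63
Simplify by GCD: a:c = 44:21

44:21


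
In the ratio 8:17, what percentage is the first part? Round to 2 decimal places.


Total parts = 8 + 17 = 25
First part fraction = 8/25
Percentage = (8/25) * 100
= 0.32 * 100
= 32.00%

32.00


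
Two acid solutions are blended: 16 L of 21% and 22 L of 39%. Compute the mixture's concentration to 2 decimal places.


Solute in mixture 1 = 21% of 16 L = 16*21/100 = 84/25 L
Solute in mixture 2 = 39% of 22 L = 22*39/100 = 429/50 L
Total solute = 84/25 + 429/50 = 597/50 L
Total volume = 16 + 22 = 38 L
Final concentration = 597/50/38 * 100 = 31.42%

31.42


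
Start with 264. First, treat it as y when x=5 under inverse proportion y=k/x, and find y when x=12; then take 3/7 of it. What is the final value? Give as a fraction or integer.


Start with 264.
Step 1: Inverse prop: k = (264)*5; new y = k/12 = 264*5/12 = 110
Step 2: Take 3/7: 110 * 3/7 = 330/7
Final result = 330/7

330/7


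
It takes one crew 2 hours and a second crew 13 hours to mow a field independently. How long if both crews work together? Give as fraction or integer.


Rate of A = 1/2 job per hour
Rate of B = 1/13 job per hour
Combined rate = 1/2 + 1/13
Find common denominator: (13 + 2)/(2*13) = 15/26
Combined rate = 15/26 job per hour
Time together = 1 / (15/26) = 26/15 hours

26/15


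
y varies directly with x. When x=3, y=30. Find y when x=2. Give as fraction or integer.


Direct proportion: y = kx
Find k: k = 30/3 = 10
Compute y at x=2: y = 10 * 2
y = 20

20


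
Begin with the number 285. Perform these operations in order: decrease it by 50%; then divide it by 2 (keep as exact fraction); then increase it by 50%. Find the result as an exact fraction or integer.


Start with 285.
Step 1: Decrease by 50%: 285 * 50/100 = 285/2
Step 2: Divide by 2: 285/2 / 2 = 285/4
Step 3: Increase by 50%: 285/4 * 150/100 = 855/8
Final result = 855/8

855/8


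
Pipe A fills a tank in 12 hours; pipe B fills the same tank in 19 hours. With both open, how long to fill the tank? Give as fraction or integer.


Rate of A = 1/12 job per hour
Rate of B = 1/19 job per hour
Combined rate = 1/12 + 1/19
Find common denominator: (19 + 12)/(12*19) = 31/228
Combined rate = 31/228 job per hour
Time together = 1 / (31/228) = 228/31 hours

228/31


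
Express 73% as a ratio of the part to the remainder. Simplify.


Part = 73%, Remainder = 27%
Ratio = 73:27
GCD(73, 27) = 1
Simplify: 73:27 = 73:27

73:27


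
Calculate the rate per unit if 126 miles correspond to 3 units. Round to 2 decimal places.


Total miles = 126
Number of units = 3
Unit rate = 126 / 3
= 42 miles per unit

42


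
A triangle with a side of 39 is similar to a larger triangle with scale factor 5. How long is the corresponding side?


Similar triangles have proportional sides
Scale factor = 5
Smaller side = 39
Corresponding larger side = 39 * 5
= 195

195


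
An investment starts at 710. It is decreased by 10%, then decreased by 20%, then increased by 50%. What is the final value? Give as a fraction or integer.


Start: 710
Step 1: decrease by 10% => multiply by 90/100
  710 * 90/100 = 639
Step 2: decrease by 20% => multiply by 80/100
  639 * 80/100 = 2556/5
Step 3: increase by 50% => multiply by 150/100
  2556/5 * 150/100 = 3834/5
Final value = 3834/5

3834/5


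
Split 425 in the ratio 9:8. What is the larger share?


Total parts = 9 + 8 = 17
Value per part = 425 / 17 = 25
First share = 9 * 25 = 225
Second share = 8 * 25 = 200
Larger share = 225

225


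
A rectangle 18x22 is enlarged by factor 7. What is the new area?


Original dimensions: 18 x 22
Enlargement factor = 7
New width = 18 * 7 = 126
New height = 22 * 7 = 154
New area = 126 * 154 = 19404

19404


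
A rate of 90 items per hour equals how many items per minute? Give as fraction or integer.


Converting from per hour to per minute
Rate = 90 items per hour
Divide by 60: 90/60
= 3/2 items per minute

3/2


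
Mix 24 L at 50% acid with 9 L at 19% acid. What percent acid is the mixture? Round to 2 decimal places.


Solute in mixture 1 = 50% of 24 L = 24*50/100 = 12 L
Solute in mixture 2 = 19% of 9 L = 9*19/100 = 171/100 L
Total solute = 12 + 171/100 = 1371/100 L
Total volume = 24 + 9 = 33 L
Final concentration = 1371/100/33 * 100 = 41.55%

41.55


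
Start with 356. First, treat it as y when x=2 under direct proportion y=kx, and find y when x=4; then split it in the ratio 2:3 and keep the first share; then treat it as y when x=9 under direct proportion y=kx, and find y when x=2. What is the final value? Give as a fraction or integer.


Start with 356.
Step 1: Direct prop: k = (356)/2; new y = k*4 = 356*4/2 = 712
Step 2: Split 2:3, first share = 712 * 2/5 = 1424/5
Step 3: Direct prop: k = (1424/5)/9; new y = k*2 = 1424/5*2/9 = 2848/45
Final result = 2848/45

2848/45


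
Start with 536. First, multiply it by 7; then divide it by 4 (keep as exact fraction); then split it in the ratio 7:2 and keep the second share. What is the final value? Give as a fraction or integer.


Start with 536.
Step 1: Multiply by 7: 536 * 7 = 3752
Step 2: Divide by 4: 3752 / 4 = 938
Step 3: Split 7:2, second share = 938 * 2/9 = 1876/9
Final result = 1876/9

1876/9


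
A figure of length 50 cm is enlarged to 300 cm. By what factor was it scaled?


Original length = 50 cm
Scaled length = 300 cm
Scale factor = 300 / 50
= 6

6


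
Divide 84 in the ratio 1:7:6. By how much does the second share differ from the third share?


Total parts = 1 + 7 + 6 = 14
Value per part = 84 / 14 = 6
Shares: 1*6=6, 7*6=42, 6*6=36
Second share = 42, third share = 36
Difference = |42 - 36| = 6

6


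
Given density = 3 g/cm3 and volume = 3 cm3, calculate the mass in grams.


Using mass = density * volume
Density = 3 g/cm3
Volume = 3 cm3
Mass = 3 * 3
= 9 g

9


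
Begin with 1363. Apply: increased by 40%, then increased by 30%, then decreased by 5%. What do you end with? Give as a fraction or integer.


Start: 1363
Step 1: increase by 40% => multiply by 140/100
  1363 * 140/100 = 9541/5
Step 2: increase by 30% => multiply by 130/100
  9541/5 * 130/100 = 124033/50
Step 3: decrease by 5% => multiply by 95/100
  124033/50 * 95/100 = 2356627/1000
Final value = 2356627/1000

2356627/1000


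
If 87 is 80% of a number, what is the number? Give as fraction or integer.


Given: 87 is 80% of the whole
Set up: 87 = 80/100 * whole
whole = 87 * 100 / 80
whole = 8700 / 80
whole = 435/4

435/4


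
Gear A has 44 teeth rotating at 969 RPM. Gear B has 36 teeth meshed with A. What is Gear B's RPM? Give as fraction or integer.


Gear ratio: teeth_A * RPM_A = teeth_B * RPM_B
44 * 969 = 36 * RPM_B
42636 = 36 * RPM_B
RPM_B = 42636 / 36
RPM_B = 3553/3

3553/3


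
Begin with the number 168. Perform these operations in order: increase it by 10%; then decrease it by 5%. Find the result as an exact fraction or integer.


Start with 168.
Step 1: Increase by 10%: 168 * 110/100 = 924/5
Step 2: Decrease by 5%: 924/5 * 95/100 = 4389/25
Final result = 4389/25

4389/25


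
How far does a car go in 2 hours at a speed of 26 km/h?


Using distance = speed * time
Speed = 26 km/h
Time = 2 hours
Distance = 26 * 2
= 52 km

52


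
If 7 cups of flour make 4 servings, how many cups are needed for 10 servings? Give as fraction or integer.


Original: 7 cups for 4 servings
Target servings = 10
Scaling factor = 10/4
New amount = 7 * 10/4
= 70/4
= 35/2 cups

35/2


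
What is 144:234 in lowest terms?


Find GCD(144, 234)
GCD = 18
Divide both by 18: 144/18 = 8, 234/18 = 13
Simplified ratio = 8:13

8:13


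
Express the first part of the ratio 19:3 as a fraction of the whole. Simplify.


Total parts = 19 + 3 = 22
First part fraction = 19/22
Simplify: 19/22 = 19/22

19/22


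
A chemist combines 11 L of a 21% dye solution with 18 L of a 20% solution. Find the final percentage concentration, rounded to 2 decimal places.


Solute in mixture 1 = 21% of 11 L = 11*21/100 = 231/100 L
Solute in mixture 2 = 20% of 18 L = 18*20/100 = 18/5 L
Total solute = 231/100 + 18/5 = 591/100 L
Total volume = 11 + 18 = 29 L
Final concentration = 591/100/29 * 100 = 20.38%

20.38


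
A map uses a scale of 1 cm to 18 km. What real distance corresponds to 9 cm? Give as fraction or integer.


Map scale: 1 cm = 18 km
Measured distance on map = 9 cm
Set up proportion: 9 * 18 / 1
= 162 / 1
= 162 km

162


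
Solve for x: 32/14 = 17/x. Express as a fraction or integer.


Setting up: 32/14 = 17/x
Cross multiply: 32 * x = 14 * 17
32x = 238
x = 238/32
x = 119/16

119/16


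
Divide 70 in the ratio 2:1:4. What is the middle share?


Ratio = 2:1:4
Total parts = 2 + 1 + 4 = 7
Value per part = 70 / 7 = 10
First share = 2 * 10 = 20
Middle share = 1 * 10 = 10
Third share = 4 * 10 = 40

10


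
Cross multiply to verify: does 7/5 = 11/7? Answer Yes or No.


Cross multiply to check 7/5 = 11/7
Left cross product: 7 * 7 = 49
Right cross product: 5 * 11 = 55
49 != 55
Not equal, so proportions differ => No

No


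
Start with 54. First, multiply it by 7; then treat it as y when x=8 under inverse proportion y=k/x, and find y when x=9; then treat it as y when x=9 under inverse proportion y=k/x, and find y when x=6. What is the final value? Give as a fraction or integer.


Start with 54.
Step 1: Multiply by 7: 54 * 7 = 378
Step 2: Inverse prop: k = (378)*8; new y = k/9 = 378*8/9 = 336
Step 3: Inverse prop: k = (336)*9; new y = k/6 = 336*9/6 = 504
Final result = 504

504


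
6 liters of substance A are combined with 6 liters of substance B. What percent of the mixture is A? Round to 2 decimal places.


Volume of A = 6 L
Volume of B = 6 L
Total volume = 6 + 6 = 12 L
Percentage of A = (6/12) * 100
= 50.00%

50.00


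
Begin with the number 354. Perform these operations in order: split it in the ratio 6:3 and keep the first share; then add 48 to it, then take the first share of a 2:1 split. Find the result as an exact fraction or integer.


Start with 354.
Step 1: Split 6:3, first share = 354 * 6/9 = 236
Step 2: Add 48: 236+48=284; split 2:1 first = 284*2/3 = 568/3
Final result = 568/3

568/3


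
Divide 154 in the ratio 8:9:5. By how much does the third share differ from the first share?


Total parts = 8 + 9 + 5 = 22
Value per part = 154 / 22 = 7
Shares: 8*7=56, 9*7=63, 5*7=35
Third share = 35, first share = 56
Difference = |35 - 56| = 21

21


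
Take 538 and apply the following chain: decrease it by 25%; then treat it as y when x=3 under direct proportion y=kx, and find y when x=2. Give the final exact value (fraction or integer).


Start with 538.
Step 1: Decrease by 25%: 538 * 75/100 = 807/2
Step 2: Direct prop: k = (807/2)/3; new y = k*2 = 807/2*2/3 = 269
Final result = 269

269


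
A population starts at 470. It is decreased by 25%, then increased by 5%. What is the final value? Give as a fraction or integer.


Start: 470
Step 1: decrease by 25% => multiply by 75/100
  470 * 75/100 = 705/2
Step 2: increase by 5% => multiply by 105/100
  705/2 * 105/100 = 2961/8
Final value = 2961/8

2961/8


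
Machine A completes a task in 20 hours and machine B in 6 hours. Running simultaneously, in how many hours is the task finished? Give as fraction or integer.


Rate of A = 1/20 job per hour
Rate of B = 1/6 job per hour
Combined rate = 1/20 + 1/6
Find common denominator: (6 + 20)/(20*6) = 26/120
Combined rate = 13/60 job per hour
Time together = 1 / (13/60) = 60/13 hours

60/13


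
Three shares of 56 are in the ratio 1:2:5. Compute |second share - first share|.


Total parts = 1 + 2 + 5 = 8
Value per part = 56 / 8 = 7
Shares: 1*7=7, 2*7=14, 5*7=35
Second share = 14, first share = 7
Difference = |14 - 7| = 7

7


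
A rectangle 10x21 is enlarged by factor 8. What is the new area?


Original dimensions: 10 x 21
Enlargement factor = 8
New width = 10 * 8 = 80
New height = 21 * 8 = 168
New area = 80 * 168 = 13440

13440


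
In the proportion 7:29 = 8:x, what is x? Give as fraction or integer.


Setting up: 7/29 = 8/x
Cross multiply: 7 * x = 29 * 8
7x = 232
x = 232/7
x = 232/7

232/7


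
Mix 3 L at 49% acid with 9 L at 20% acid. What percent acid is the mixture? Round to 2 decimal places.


Solute in mixture 1 = 49% of 3 L = 3*49/100 = 147/100 L
Solute in mixture 2 = 20% of 9 L = 9*20/100 = 9/5 L
Total solute = 147/100 + 9/5 = 327/100 L
Total volume = 3 + 9 = 12 L
Final concentration = 327/100/12 * 100 = 27.25%

27.25


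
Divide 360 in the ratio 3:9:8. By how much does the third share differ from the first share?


Total parts = 3 + 9 + 8 = 20
Value per part = 360 / 20 = 18
Shares: 3*18=54, 9*18=162, 8*18=144
Third share = 144, first share = 54
Difference = |144 - 54| = 90

90


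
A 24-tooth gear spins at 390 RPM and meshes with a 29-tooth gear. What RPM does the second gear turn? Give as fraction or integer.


Gear ratio: teeth_A * RPM_A = teeth_B * RPM_B
24 * 390 = 29 * RPM_B
9360 = 29 * RPM_B
RPM_B = 9360 / 29
RPM_B = 9360/29

9360/29


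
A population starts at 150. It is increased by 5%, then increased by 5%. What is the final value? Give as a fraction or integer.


Start: 150
Step 1: increase by 5% => multiply by 105/100
  150 * 105/100 = 315/2
Step 2: increase by 5% => multiply by 105/100
  315/2 * 105/100 = 1323/8
Final value = 1323/8

1323/8


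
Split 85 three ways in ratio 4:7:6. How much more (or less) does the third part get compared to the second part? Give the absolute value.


Total parts = 4 + 7 + 6 = 17
Value per part = 85 / 17 = 5
Shares: 4*5=20, 7*5=35, 6*5=30
Third share = 30, second share = 35
Difference = |30 - 35| = 5

5


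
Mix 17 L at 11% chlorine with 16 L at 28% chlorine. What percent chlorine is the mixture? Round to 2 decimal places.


Solute in mixture 1 = 11% of 17 L = 17*11/100 = 187/100 L
Solute in mixture 2 = 28% of 16 L = 16*28/100 = 112/25 L
Total solute = 187/100 + 112/25 = 127/20 L
Total volume = 17 + 16 = 33 L
Final concentration = 127/20/33 * 100 = 19.24%

19.24


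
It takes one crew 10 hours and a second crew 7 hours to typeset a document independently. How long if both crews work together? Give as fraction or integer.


Rate of A = 1/10 job per hour
Rate of B = 1/7 job per hour
Combined rate = 1/10 + 1/7
Find common denominator: (7 + 10)/(10*7) = 17/70
Combined rate = 17/70 job per hour
Time together = 1 / (17/70) = 70/17 hours

70/17


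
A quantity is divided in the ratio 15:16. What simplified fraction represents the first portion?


Total parts = 15 + 16 = 31
First part fraction = 15/31
Simplify: 15/31 = 15/31

15/31


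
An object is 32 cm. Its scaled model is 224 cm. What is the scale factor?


Original length = 32 cm
Scaled length = 224 cm
Scale factor = 224 / 32
= 7

7


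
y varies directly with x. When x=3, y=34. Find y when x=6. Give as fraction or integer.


Direct proportion: y = kx
Find k: k = 34/3 = 34/3
Compute y at x=6: y = 34/3 * 6
y = 68

68


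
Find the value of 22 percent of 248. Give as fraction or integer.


Compute 22% of 248
Convert percentage: 22% = 22/100
Multiply: 248 * 22/100
= 5456/100
= 1364/25

1364/25


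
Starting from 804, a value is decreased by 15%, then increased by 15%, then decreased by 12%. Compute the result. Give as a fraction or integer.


Start: 804
Step 1: decrease by 15% => multiply by 85/100
  804 * 85/100 = 3417/5
Step 2: increase by 15% => multiply by 115/100
  3417/5 * 115/100 = 78591/100
Step 3: decrease by 12% => multiply by 88/100
  78591/100 * 88/100 = 864501/1250
Final value = 864501/1250

864501/1250


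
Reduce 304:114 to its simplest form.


Find GCD(304, 114)
GCD = 38
Divide both by 38: 304/38 = 8, 114/38 = 3
Simplified ratio = 8:3

8:3


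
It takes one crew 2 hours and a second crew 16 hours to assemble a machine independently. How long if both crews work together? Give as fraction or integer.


Rate of A = 1/2 job per hour
Rate of B = 1/16 job per hour
Combined rate = 1/2 + 1/16
Find common denominator: (16 + 2)/(2*16) = 18/32
Combined rate = 9/16 job per hour
Time together = 1 / (9/16) = 16/9 hours

16/9


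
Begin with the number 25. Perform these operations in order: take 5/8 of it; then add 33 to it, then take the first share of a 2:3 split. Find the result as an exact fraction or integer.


Start with 25.
Step 1: Take 5/8: 25 * 5/8 = 125/8
Step 2: Add 33: 125/8+33=389/8; split 2:3 first = 389/8*2/5 = 389/20
Final result = 389/20

389/20


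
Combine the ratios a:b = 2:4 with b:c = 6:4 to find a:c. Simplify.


Given a:b = 2:4 and b:c = 6:4
Make b consistent. Multiply first ratio by 6: a:b = 12:24
Multiply second ratio by 4: b:c = 24:16
Now b = 24 in both, so a:b:c = 12:24:16
Therefore a:c = 12:16
Simplify by GCD: a:c = 3:4

3:4


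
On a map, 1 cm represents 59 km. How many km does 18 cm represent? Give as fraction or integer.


Map scale: 1 cm = 59 km
Measured distance on map = 18 cm
Set up proportion: 18 * 59 / 1
= 1062 / 1
= 1062 km

1062


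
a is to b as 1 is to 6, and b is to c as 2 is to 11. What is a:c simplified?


Given a:b = 1:6 and b:c = 2:11
Make b consistent. Multiply first ratio by 2: a:b = 2:12
Multiply second ratio by 6: b:c = 12:66
Now b = 12 in both, so a:b:c = 2:12:66
Therefore a:c = 2:66
Simplify by GCD: a:c = 1:33

1:33


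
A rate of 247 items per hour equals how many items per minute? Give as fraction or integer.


Converting from per hour to per minute
Rate = 247 items per hour
Divide by 60: 247/60
= 247/60 items per minute

247/60


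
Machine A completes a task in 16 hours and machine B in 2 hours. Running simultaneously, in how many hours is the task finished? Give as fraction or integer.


Rate of A = 1/16 job per hour
Rate of B = 1/2 job per hour
Combined rate = 1/16 + 1/2
Find common denominator: (2 + 16)/(16*2) = 18/32
Combined rate = 9/16 job per hour
Time together = 1 / (9/16) = 16/9 hours

16/9


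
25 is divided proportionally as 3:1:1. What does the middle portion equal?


Ratio = 3:1:1
Total parts = 3 + 1 + 1 = 5
Value per part = 25 / 5 = 5
First share = 3 * 5 = 15
Middle share = 1 * 5 = 5
Third share = 1 * 5 = 5

5


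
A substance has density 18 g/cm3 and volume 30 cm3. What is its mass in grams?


Using mass = density * volume
Density = 18 g/cm3
Volume = 30 cm3
Mass = 18 * 30
= 540 g

540


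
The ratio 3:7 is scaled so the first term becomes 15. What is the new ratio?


Original ratio: 3:7
First term target: 15
Scale factor = 15 / 3 = 5
Multiply second term: 7 * 5 = 35
Equivalent ratio = 15:35

15:35


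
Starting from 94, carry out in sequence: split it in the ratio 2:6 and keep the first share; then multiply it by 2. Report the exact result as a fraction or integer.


Start with 94.
Step 1: Split 2:6, first share = 94 * 2/8 = 47/2
Step 2: Multiply by 2: 47/2 * 2 = 47
Final result = 47

47


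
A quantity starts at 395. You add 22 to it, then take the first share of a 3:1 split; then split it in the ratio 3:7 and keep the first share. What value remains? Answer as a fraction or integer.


Start with 395.
Step 1: Add 22: 395+22=417; split 3:1 first = 417*3/4 = 1251/4
Step 2: Split 3:7, first share = 1251/4 * 3/10 = 3753/40
Final result = 3753/40

3753/40


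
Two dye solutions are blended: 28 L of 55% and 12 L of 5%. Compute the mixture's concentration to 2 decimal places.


Solute in mixture 1 = 55% of 28 L = 28*55/100 = 77/5 L
Solute in mixture 2 = 5% of 12 L = 12*5/100 = 3/5 L
Total solute = 77/5 + 3/5 = 16 L
Total volume = 28 + 12 = 40 L
Final concentration = 16/40 * 100 = 40.00%

40.00


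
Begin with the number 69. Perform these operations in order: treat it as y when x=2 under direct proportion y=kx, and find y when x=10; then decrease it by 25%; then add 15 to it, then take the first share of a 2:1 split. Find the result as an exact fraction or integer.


Start with 69.
Step 1: Direct prop: k = (69)/2; new y = k*10 = 69*10/2 = 345
Step 2: Decrease by 25%: 345 * 75/100 = 1035/4
Step 3: Add 15: 1035/4+15=1095/4; split 2:1 first = 1095/4*2/3 = 365/2
Final result = 365/2

365/2


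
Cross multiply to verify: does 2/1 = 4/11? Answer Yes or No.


Cross multiply to check 2/1 = 4/11
Left cross product: 2 * 11 = 22
Right cross product: 1 * 4 = 4
22 != 4
Not equal, so proportions differ => No

No


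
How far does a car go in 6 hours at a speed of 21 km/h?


Using distance = speed * time
Speed = 21 km/h
Time = 6 hours
Distance = 21 * 6
= 126 km

126


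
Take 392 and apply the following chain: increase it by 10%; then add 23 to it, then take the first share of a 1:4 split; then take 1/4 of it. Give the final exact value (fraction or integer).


Start with 392.
Step 1: Increase by 10%: 392 * 110/100 = 2156/5
Step 2: Add 23: 2156/5+23=2271/5; split 1:4 first = 2271/5*1/5 = 2271/25
Step 3: Take 1/4: 2271/25 * 1/4 = 2271/100
Final result = 2271/100

2271/100


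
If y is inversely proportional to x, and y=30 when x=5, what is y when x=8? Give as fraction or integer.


Inverse proportion: y = k/x
Find k: k = 5 * 30 = 150
Compute y at x=8: y = 150/8
y = 75/4

75/4


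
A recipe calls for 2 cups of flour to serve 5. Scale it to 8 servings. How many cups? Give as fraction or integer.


Original: 2 cups for 5 servings
Target servings = 8
Scaling factor = 8/5
New amount = 2 * 8/5
= 16/5
= 16/5 cups

16/5


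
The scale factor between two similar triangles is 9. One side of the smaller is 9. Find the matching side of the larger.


Similar triangles have proportional sides
Scale factor = 9
Smaller side = 9
Corresponding larger side = 9 * 9
= 81

81


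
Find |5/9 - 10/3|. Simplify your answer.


Simplify: 5/9 = 5/9 and 10/3 = 10/3
Find common denominator: LCD = 9
Convert: 5/9 and 30/9
Difference = |5 - 30|/9 = 25/9
Simplified = 25/9

25/9


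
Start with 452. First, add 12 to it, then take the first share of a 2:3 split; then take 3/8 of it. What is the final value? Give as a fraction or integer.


Start with 452.
Step 1: Add 12: 452+12=464; split 2:3 first = 464*2/5 = 928/5
Step 2: Take 3/8: 928/5 * 3/8 = 348/5
Final result = 348/5

348/5


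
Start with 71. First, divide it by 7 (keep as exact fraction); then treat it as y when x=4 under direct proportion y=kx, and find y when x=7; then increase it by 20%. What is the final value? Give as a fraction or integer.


Start with 71.
Step 1: Divide by 7: 71 / 7 = 71/7
Step 2: Direct prop: k = (71/7)/4; new y = k*7 = 71/7*7/4 = 71/4
Step 3: Increase by 20%: 71/4 * 120/100 = 213/10
Final result = 213/10

213/10


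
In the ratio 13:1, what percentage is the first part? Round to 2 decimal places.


Total parts = 13 + 1 = 14
First part fraction = 13/14
Percentage = (13/14) * 100
= 0.928571 * 100
= 92.86%

92.86


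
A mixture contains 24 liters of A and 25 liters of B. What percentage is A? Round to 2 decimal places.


Volume of A = 24 L
Volume of B = 25 L
Total volume = 24 + 25 = 49 L
Percentage of A = (24/49) * 100
= 48.98%

48.98


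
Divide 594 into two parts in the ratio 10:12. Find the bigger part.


Total parts = 10 + 12 = 22
Value per part = 594 / 22 = 27
First share = 10 * 27 = 270
Second share = 12 * 27 = 324
Larger share = 324

324


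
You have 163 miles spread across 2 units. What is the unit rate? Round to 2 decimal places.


Total miles = 163
Number of units = 2
Unit rate = 163 / 2
= 81.50 miles per unit

81.50


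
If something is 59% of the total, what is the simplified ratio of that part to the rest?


Part = 59%, Remainder = 41%
Ratio = 59:41
GCD(59, 41) = 1
Simplify: 59:41 = 59:41

59:41


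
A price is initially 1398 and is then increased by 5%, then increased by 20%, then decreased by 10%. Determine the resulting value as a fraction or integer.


Start: 1398
Step 1: increase by 5% => multiply by 105/100
  1398 * 105/100 = 14679/10
Step 2: increase by 20% => multiply by 120/100
  14679/10 * 120/100 = 44037/25
Step 3: decrease by 10% => multiply by 90/100
  44037/25 * 90/100 = 396333/250
Final value = 396333/250

396333/250


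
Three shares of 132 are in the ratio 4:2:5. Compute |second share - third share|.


Total parts = 4 + 2 + 5 = 11
Value per part = 132 / 11 = 12
Shares: 4*12=48, 2*12=24, 5*12=60
Second share = 24, third share = 60
Difference = |24 - 60| = 36

36


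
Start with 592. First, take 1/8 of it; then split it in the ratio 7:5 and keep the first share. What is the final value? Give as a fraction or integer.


Start with 592.
Step 1: Take 1/8: 592 * 1/8 = 74
Step 2: Split 7:5, first share = 74 * 7/12 = 259/6
Final result = 259/6

259/6


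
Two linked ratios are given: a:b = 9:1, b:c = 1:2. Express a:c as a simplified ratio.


Given a:b = 9:1 and b:c = 1:2
Make b consistent. Multiply first ratio by 1: a:b = 9:1
Multiply second ratio by 1: b:c = 1:2
Now b = 1 in both, so a:b:c = 9:1:2
Therefore a:c = 9:2
Simplify by GCD: a:c = 9:2

9:2


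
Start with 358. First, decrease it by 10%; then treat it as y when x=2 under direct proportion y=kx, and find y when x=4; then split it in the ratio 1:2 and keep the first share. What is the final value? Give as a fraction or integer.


Start with 358.
Step 1: Decrease by 10%: 358 * 90/100 = 1611/5
Step 2: Direct prop: k = (1611/5)/2; new y = k*4 = 1611/5*4/2 = 3222/5
Step 3: Split 1:2, first share = 3222/5 * 1/3 = 1074/5
Final result = 1074/5

1074/5


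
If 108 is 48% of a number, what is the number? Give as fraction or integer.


Given: 108 is 48% of the whole
Set up: 108 = 48/100 * whole
whole = 108 * 100 / 48
whole = 10800 / 48
whole = 225

225


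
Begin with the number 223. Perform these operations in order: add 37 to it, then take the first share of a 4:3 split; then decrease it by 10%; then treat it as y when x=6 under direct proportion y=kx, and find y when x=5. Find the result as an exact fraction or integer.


Start with 223.
Step 1: Add 37: 223+37=260; split 4:3 first = 260*4/7 = 1040/7
Step 2: Decrease by 10%: 1040/7 * 90/100 = 936/7
Step 3: Direct prop: k = (936/7)/6; new y = k*5 = 936/7*5/6 = 780/7
Final result = 780/7

780/7


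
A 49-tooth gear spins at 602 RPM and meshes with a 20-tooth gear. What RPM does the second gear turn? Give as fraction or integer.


Gear ratio: teeth_A * RPM_A = teeth_B * RPM_B
49 * 602 = 20 * RPM_B
29498 = 20 * RPM_B
RPM_B = 29498 / 20
RPM_B = 14749/10

14749/10


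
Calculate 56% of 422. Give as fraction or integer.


Compute 56% of 422
Convert percentage: 56% = 56/100
Multiply: 422 * 56/100
= 23632/100
= 5908/25

5908/25


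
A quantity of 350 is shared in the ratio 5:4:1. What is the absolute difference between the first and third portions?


Total parts = 5 + 4 + 1 = 10
Value per part = 350 / 10 = 35
Shares: 5*35=175, 4*35=140, 1*35=35
First share = 175, third share = 35
Difference = |175 - 35| = 140

140


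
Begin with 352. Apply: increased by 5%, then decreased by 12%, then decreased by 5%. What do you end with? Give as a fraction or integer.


Start: 352
Step 1: increase by 5% => multiply by 105/100
  352 * 105/100 = 1848/5
Step 2: decrease by 12% => multiply by 88/100
  1848/5 * 88/100 = 40656/125
Step 3: decrease by 5% => multiply by 95/100
  40656/125 * 95/100 = 193116/625
Final value = 193116/625

193116/625


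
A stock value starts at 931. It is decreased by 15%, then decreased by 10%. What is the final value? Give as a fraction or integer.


Start: 931
Step 1: decrease by 15% => multiply by 85/100
  931 * 85/100 = 15827/20
Step 2: decrease by 10% => multiply by 90/100
  15827/20 * 90/100 = 142443/200
Final value = 142443/200

142443/200


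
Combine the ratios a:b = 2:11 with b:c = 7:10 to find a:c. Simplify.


Given a:b = 2:11 and b:c = 7:10
Make b consistent. Multiply first ratio by 7: a:b = 14:77
Multiply second ratio by 11: b:c = 77:110
Now b = 77 in both, so a:b:c = 14:77:110
Therefore a:c = 14:110
Simplify by GCD: a:c = 7:55

7:55


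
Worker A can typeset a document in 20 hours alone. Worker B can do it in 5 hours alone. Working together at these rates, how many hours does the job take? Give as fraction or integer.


Rate of A = 1/20 job per hour
Rate of B = 1/5 job per hour
Combined rate = 1/20 + 1/5
Find common denominator: (5 + 20)/(20*5) = 25/100
Combined rate = 1/4 job per hour
Time together = 1 / (1/4) = 4 hours

4


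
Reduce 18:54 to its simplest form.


Find GCD(18, 54)
GCD = 18
Divide both by 18: 18/18 = 1, 54/18 = 3
Simplified ratio = 1:3

1:3


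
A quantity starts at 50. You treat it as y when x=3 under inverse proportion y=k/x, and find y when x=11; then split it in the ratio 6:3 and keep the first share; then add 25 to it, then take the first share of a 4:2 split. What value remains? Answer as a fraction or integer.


Start with 50.
Step 1: Inverse prop: k = (50)*3; new y = k/11 = 50*3/11 = 150/11
Step 2: Split 6:3, first share = 150/11 * 6/9 = 100/11
Step 3: Add 25: 100/11+25=375/11; split 4:2 first = 375/11*4/6 = 250/11
Final result = 250/11

250/11


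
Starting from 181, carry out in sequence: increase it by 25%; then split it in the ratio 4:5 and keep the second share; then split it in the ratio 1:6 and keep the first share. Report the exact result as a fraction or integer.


Start with 181.
Step 1: Increase by 25%: 181 * 125/100 = 905/4
Step 2: Split 4:5, second share = 905/4 * 5/9 = 4525/36
Step 3: Split 1:6, first share = 4525/36 * 1/7 = 4525/252
Final result = 4525/252

4525/252


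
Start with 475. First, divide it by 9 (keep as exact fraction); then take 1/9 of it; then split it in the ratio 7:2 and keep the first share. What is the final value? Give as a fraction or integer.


Start with 475.
Step 1: Divide by 9: 475 / 9 = 475/9
Step 2: Take 1/9: 475/9 * 1/9 = 475/81
Step 3: Split 7:2, first share = 475/81 * 7/9 = 3325/729
Final result = 3325/729

3325/729


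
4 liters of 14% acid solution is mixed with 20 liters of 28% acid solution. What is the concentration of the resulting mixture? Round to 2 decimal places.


Solute in mixture 1 = 14% of 4 L = 4*14/100 = 14/25 L
Solute in mixture 2 = 28% of 20 L = 20*28/100 = 28/5 L
Total solute = 14/25 + 28/5 = 154/25 L
Total volume = 4 + 20 = 24 L
Final concentration = 154/25/24 * 100 = 25.67%

25.67


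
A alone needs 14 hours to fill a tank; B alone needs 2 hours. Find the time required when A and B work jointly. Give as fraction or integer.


Rate of A = 1/14 job per hour
Rate of B = 1/2 job per hour
Combined rate = 1/14 + 1/2
Find common denominator: (2 + 14)/(14*2) = 16/28
Combined rate = 4/7 job per hour
Time together = 1 / (4/7) = 7/4 hours

7/4


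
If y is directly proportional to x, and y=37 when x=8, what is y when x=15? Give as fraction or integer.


Direct proportion: y = kx
Find k: k = 37/8 = 37/8
Compute y at x=15: y = 37/8 * 15
y = 555/8

555/8


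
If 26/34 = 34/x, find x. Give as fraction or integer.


Setting up: 26/34 = 34/x
Cross multiply: 26 * x = 34 * 34
26x = 1156
x = 1156/26
x = 578/13

578/13


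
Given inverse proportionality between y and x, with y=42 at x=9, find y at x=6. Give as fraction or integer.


Inverse proportion: y = k/x
Find k: k = 9 * 42 = 378
Compute y at x=6: y = 378/6
y = 63

63


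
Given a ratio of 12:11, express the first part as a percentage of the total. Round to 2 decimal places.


Total parts = 12 + 11 = 23
First part fraction = 12/23
Percentage = (12/23) * 100
= 0.521739 * 100
= 52.17%

52.17


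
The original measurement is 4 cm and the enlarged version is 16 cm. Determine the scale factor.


Original length = 4 cm
Scaled length = 16 cm
Scale factor = 16 / 4
= 4

4


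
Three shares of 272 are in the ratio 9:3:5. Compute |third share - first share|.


Total parts = 9 + 3 + 5 = 17
Value per part = 272 / 17 = 16
Shares: 9*16=144, 3*16=48, 5*16=80
Third share = 80, first share = 144
Difference = |80 - 144| = 64

64


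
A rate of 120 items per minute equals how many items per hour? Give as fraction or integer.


Converting from per minute to per hour
Rate = 120 items per minute
Multiply by 60: 120 * 60
= 7200 items per hour

7200


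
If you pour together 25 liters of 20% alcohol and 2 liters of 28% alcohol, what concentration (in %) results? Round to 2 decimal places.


Solute in mixture 1 = 20% of 25 L = 25*20/100 = 5 L
Solute in mixture 2 = 28% of 2 L = 2*28/100 = 14/25 L
Total solute = 5 + 14/25 = 139/25 L
Total volume = 25 + 2 = 27 L
Final concentration = 139/25/27 * 100 = 20.59%

20.59


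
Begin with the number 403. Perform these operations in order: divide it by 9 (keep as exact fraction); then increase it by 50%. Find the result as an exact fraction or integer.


Start with 403.
Step 1: Divide by 9: 403 / 9 = 403/9
Step 2: Increase by 50%: 403/9 * 150/100 = 403/6
Final result = 403/6

403/6


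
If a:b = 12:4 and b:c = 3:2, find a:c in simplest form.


Given a:b = 12:4 and b:c = 3:2
Make b consistent. Multiply first ratio by 3: a:b = 36:12
Multiply second ratio by 4: b:c = 12:8
Now b = 12 in both, so a:b:c = 36:12:8
Therefore a:c = 36:8
Simplify by GCD: a:c = 9:2

9:2


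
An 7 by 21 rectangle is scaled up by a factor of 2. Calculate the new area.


Original dimensions: 7 x 21
Enlargement factor = 2
New width = 7 * 2 = 14
New height = 21 * 2 = 42
New area = 14 * 42 = 588

588


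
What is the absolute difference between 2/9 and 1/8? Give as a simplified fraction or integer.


Simplify: 2/9 = 2/9 and 1/8 = 1/8
Find common denominator: LCD = 72
Convert: 16/72 and 9/72
Difference = |16 - 9|/72 = 7/72
Simplified = 7/72

7/72


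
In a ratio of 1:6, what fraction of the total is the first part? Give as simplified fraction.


Total parts = 1 + 6 = 7
First part fraction = 1/7
Simplify: 1/7 = 1/7

1/7


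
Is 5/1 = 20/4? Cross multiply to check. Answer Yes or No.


Cross multiply to check 5/1 = 20/4
Left cross product: 5 * 4 = 20
Right cross product: 1 * 20 = 20
20 = 20
Equal, so proportions match => Yes

Yes


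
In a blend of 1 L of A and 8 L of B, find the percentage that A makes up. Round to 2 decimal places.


Volume of A = 1 L
Volume of B = 8 L
Total volume = 1 + 8 = 9 L
Percentage of A = (1/9) * 100
= 11.11%

11.11


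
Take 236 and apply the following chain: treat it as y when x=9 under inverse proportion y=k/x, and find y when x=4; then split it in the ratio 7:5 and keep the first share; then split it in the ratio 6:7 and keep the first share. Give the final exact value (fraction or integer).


Start with 236.
Step 1: Inverse prop: k = (236)*9; new y = k/4 = 236*9/4 = 531
Step 2: Split 7:5, first share = 531 * 7/12 = 1239/4
Step 3: Split 6:7, first share = 1239/4 * 6/13 = 3717/26
Final result = 3717/26

3717/26


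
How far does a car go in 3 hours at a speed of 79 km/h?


Using distance = speed * time
Speed = 79 km/h
Time = 3 hours
Distance = 79 * 3
= 237 km

237


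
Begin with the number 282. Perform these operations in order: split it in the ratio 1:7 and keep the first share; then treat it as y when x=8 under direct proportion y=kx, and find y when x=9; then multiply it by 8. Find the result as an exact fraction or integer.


Start with 282.
Step 1: Split 1:7, first share = 282 * 1/8 = 141/4
Step 2: Direct prop: k = (141/4)/8; new y = k*9 = 141/4*9/8 = 1269/32
Step 3: Multiply by 8: 1269/32 * 8 = 1269/4
Final result = 1269/4

1269/4


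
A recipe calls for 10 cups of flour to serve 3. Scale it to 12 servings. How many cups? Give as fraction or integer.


Original: 10 cups for 3 servings
Target servings = 12
Scaling factor = 12/3
New amount = 10 * 12/3
= 120/3
= 40 cups

40


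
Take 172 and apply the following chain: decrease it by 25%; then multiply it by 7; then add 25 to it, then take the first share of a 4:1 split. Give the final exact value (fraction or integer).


Start with 172.
Step 1: Decrease by 25%: 172 * 75/100 = 129
Step 2: Multiply by 7: 129 * 7 = 903
Step 3: Add 25: 903+25=928; split 4:1 first = 928*4/5 = 3712/5
Final result = 3712/5

3712/5


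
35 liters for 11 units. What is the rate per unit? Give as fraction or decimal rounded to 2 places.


Total liters = 35
Number of units = 11
Unit rate = 35 / 11
= 3.18 liters per unit

3.18


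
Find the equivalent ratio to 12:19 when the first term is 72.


Original ratio: 12:19
First term target: 72
Scale factor = 72 / 12 = 6
Multiply second term: 19 * 6 = 114
Equivalent ratio = 72:114

72:114


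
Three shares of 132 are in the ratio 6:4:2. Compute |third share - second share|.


Total parts = 6 + 4 + 2 = 12
Value per part = 132 / 12 = 11
Shares: 6*11=66, 4*11=44, 2*11=22
Third share = 22, second share = 44
Difference = |22 - 44| = 22

22


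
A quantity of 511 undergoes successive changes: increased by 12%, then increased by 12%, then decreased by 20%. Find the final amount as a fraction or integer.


Start: 511
Step 1: increase by 12% => multiply by 112/100
  511 * 112/100 = 14308/25
Step 2: increase by 12% => multiply by 112/100
  14308/25 * 112/100 = 400624/625
Step 3: decrease by 20% => multiply by 80/100
  400624/625 * 80/100 = 1602496/3125
Final value = 1602496/3125

1602496/3125


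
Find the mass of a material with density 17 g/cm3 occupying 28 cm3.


Using mass = density * volume
Density = 17 g/cm3
Volume = 28 cm3
Mass = 17 * 28
= 476 g

476


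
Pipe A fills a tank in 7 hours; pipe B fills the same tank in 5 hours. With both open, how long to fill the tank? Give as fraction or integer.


Rate of A = 1/7 job per hour
Rate of B = 1/5 job per hour
Combined rate = 1/7 + 1/5
Find common denominator: (5 + 7)/(7*5) = 12/35
Combined rate = 12/35 job per hour
Time together = 1 / (12/35) = 35/12 hours

35/12


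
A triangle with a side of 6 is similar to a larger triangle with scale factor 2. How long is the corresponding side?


Similar triangles have proportional sides
Scale factor = 2
Smaller side = 6
Corresponding larger side = 6 * 2
= 12

12


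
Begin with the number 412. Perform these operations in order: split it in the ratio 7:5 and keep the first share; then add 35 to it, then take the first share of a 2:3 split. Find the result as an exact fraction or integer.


Start with 412.
Step 1: Split 7:5, first share = 412 * 7/12 = 721/3
Step 2: Add 35: 721/3+35=826/3; split 2:3 first = 826/3*2/5 = 1652/15
Final result = 1652/15

1652/15
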